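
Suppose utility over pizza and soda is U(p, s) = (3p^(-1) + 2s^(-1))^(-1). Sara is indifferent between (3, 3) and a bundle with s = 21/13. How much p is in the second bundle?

U depends on (p, s) only through S = 3p^(-1) + 2s^(-1), so equal utility means equal S. At (3, 3): S = 5/3.
With s = 21/13: 2·(21/13)^(-1) = 26/21, so 3p^(-1) = 5/3 − 26/21 = 3/7, i.e. p^(-1) = 1/7.
Hence p = 1/(1/7) = 7.
Check: U(7, 21/13) = 0.6.

p = 7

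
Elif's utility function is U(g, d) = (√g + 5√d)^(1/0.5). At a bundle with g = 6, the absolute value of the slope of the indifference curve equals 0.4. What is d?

d = 24

For CES with ρ = 0.5, MRS = (1/5)·√(d/g).
Setting (1/5)·√(d/6) = 0.4 gives √(d/6) = 2, so d/6 = 4 and d = 24.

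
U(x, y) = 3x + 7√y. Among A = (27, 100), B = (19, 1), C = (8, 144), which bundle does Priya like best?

Bundle A

Evaluate utility at each bundle:
U(A) = 151.000.
U(B) = 64.000.
U(C) = 108.000.
Highest utility is A, so A ≻ C ≻ B.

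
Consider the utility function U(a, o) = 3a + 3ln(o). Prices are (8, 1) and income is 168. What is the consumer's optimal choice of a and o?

MU_a = 3, MU_o = 3/o.
MRS = 3 ÷ (3/o).
Tangency: set MRS = p_a/p_o = 8/1 = 8.
MRS depends only on o: o = 8 ⇒ o* = 8.
From the budget, 8·a = 168 − 1·8 = 160, so a* = 20.

a* = 20, o* = 8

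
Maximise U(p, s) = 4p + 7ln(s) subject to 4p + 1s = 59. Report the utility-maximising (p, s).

MU_p = 4, MU_s = 7/s.
MRS = 4 ÷ (7/s).
Tangency: set MRS = p_p/p_s = 4/1 = 4.
MRS depends only on s: (4/7)·s = 4 ⇒ s* = 4/(4/7) = 7.
From the budget, 4·p = 59 − 1·7 = 52, so p* = 13.

p* = 13, s* = 7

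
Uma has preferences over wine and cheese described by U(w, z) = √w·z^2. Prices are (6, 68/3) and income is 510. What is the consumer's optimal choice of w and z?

w* = 17, z* = 18

MU_w = 0.5·w^(-0.5)·z^2 and MU_z = 2·√w·z.
MRS = MU_w/MU_z = (0.25)·z/w.
Tangency: set MRS = p_w/p_z = 6/(68/3) = 9/34.
So (0.25)·z/w = 9/34, i.e. z = (18/17)·w.
Substitute into the budget 6·w + (68/3)·z = 510: 30·w = 510, so w* = 17.
Then z* = (18/17)·17 = 18.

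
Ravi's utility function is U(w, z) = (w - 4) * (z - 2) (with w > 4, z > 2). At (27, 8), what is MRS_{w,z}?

MRS = 6/23

MU_w = (z−2), MU_z = (w−4).
MRS = (z−2)/(w−4).
At (27, 8): MRS = 6/23.
The indifference curve has slope −6/23 at this bundle.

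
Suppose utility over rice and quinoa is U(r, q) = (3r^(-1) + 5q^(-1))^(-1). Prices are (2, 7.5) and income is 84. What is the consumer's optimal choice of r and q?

r* = 12, q* = 8

For CES with ρ = -1, MRS = (3/5)·(q/r)^2.
Tangency: set MRS = p_r/p_q = 2/7.5 = 4/15.
So (q/r)^2 = 4/9; taking the square root, q/r = 2/3, i.e. q = (2/3)·r.
Substitute into the budget 2·r + 7.5·q = 84: 7·r = 84, so r* = 12 and q* = (2/3)·12 = 8.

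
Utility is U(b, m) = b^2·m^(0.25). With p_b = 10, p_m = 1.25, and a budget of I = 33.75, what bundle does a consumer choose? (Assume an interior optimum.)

b* = 3, m* = 3

MU_b = 2·b·m^(0.25) and MU_m = 0.25·b^2·m^(-0.75).
MRS = MU_b/MU_m = (8)·m/b.
Tangency: set MRS = p_b/p_m = 10/1.25 = 8.
So (8)·m/b = 8, i.e. m = b.
Substitute into the budget 10·b + 1.25·m = 33.75: 11.25·b = 33.75, so b* = 3.
Then m* = 3.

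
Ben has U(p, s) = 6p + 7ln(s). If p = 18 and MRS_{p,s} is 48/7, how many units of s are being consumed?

MU_p = 6, MU_s = 7/s.
MRS = 6 ÷ (7/s).
MRS depends only on s: (6/7)·s = 48/7 ⇒ s = (48/7)/(6/7) = 8.

s = 8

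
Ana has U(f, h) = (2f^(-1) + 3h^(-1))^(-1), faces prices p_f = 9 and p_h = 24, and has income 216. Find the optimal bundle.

f* = 8, h* = 6

For CES with ρ = -1, MRS = (2/3)·(h/f)^2.
Tangency: set MRS = p_f/p_h = 9/24 = 0.375.
So (h/f)^2 = 9/16; taking the square root, h/f = 0.75, i.e. h = 0.75·f.
Substitute into the budget 9·f + 24·h = 216: 27·f = 216, so f* = 8 and h* = 0.75·8 = 6.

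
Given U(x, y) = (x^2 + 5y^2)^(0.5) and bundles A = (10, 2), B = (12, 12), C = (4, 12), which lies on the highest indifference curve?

Evaluate utility at each bundle:
U(A) = 10.954.
U(B) = 29.394.
U(C) = 27.129.
Highest utility is B, so B ≻ C ≻ A.

Bundle B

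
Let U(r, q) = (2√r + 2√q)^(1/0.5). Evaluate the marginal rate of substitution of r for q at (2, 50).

For CES with ρ = 0.5, MRS = √(q/r).
At (2, 50): MRS = 5.
The indifference curve has slope −5 at this bundle.

MRS = 5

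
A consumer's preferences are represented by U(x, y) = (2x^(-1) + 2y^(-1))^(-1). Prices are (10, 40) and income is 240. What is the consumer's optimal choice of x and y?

x* = 8, y* = 4

For CES with ρ = -1, MRS = (y/x)^2.
Tangency: set MRS = p_x/p_y = 10/40 = 0.25.
So (y/x)^2 = 0.25; taking the square root, y/x = 0.5, i.e. y = 0.5·x.
Substitute into the budget 10·x + 40·y = 240: 30·x = 240, so x* = 8 and y* = 0.5·8 = 4.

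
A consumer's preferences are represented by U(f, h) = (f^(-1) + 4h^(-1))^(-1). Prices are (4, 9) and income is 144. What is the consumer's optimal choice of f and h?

For CES with ρ = -1, MRS = (1/4)·(h/f)^2.
Tangency: set MRS = p_f/p_h = 4/9.
So (h/f)^2 = 16/9; taking the square root, h/f = 4/3, i.e. h = (4/3)·f.
Substitute into the budget 4·f + 9·h = 144: 16·f = 144, so f* = 9 and h* = (4/3)·9 = 12.

f* = 9, h* = 12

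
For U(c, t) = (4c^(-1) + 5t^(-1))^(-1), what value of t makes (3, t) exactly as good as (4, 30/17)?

t = 2

U depends on (c, t) only through S = 4c^(-1) + 5t^(-1), so equal utility means equal S. At (4, 30/17): S = 23/6.
With c = 3: 4·3^(-1) = 4/3, so 5t^(-1) = 23/6 − 4/3 = 2.5, i.e. t^(-1) = 0.5.
Hence t = 1/0.5 = 2.
Check: U(3, 2) = 0.2609.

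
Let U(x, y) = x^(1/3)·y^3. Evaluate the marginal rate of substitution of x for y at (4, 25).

MU_x = 1/3·x^(-2/3)·y^3 and MU_y = 3·x^(1/3)·y^2.
MRS = MU_x/MU_y = (1/9)·y/x.
At (4, 25): MRS = 25/36.
So at (4, 25) the consumer would give up 25/36 units of y for one more unit of x.

MRS = 25/36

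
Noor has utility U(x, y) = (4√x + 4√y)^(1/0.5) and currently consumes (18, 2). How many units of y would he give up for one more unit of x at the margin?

MRS = 1/3

For CES with ρ = 0.5, MRS = √(y/x).
At (18, 2): MRS = 1/3.
The indifference curve has slope −1/3 at this bundle.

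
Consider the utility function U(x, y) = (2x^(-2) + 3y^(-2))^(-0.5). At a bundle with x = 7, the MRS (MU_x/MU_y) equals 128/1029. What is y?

For CES with ρ = -2, MRS = (2/3)·(y/x)^3.
Setting (2/3)·(y/7)^3 = 128/1029 gives (y/7)^3 = 64/343, so y/7 = 4/7 and y = 4.

y = 4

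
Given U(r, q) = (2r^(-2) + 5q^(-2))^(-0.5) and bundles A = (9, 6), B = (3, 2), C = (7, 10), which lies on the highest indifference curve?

Evaluate utility at each bundle:
U(A) = 2.472.
U(B) = 0.824.
U(C) = 3.318.
Highest utility is C, so C ≻ A ≻ B.

Bundle C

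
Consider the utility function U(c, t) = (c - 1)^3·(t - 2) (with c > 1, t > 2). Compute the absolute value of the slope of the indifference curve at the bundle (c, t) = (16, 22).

MRS = 4

MU_c = 3·(c−1)^2·(t−2), MU_t = (c−1)^3.
MRS = (3/1)·(t−2)/(c−1).
At (16, 22): MRS = 4.
The indifference curve has slope −4 at this bundle.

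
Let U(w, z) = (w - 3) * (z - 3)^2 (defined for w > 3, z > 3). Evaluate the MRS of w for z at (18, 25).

MU_w = (z−3)^2, MU_z = 2·(w−3)·(z−3).
MRS = (1/2)·(z−3)/(w−3).
At (18, 25): MRS = 11/15.
So at (18, 25) the consumer would give up 11/15 units of z for one more unit of w.

MRS = 11/15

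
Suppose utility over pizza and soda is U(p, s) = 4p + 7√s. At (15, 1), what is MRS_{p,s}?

MU_p = 4, MU_s = 7/(2√s).
MRS = 4 ÷ (7/(2√s)).
At (15, 1): MRS = 8/7.
The indifference curve has slope −8/7 at this bundle.

MRS = 8/7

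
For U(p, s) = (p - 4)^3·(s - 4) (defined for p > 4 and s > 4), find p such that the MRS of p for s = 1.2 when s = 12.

p = 24

MU_p = 3·(p−4)^2·(s−4), MU_s = (p−4)^3.
MRS = (3/1)·(s−4)/(p−4).
Substitute s = 12: MRS = 24/(p − 4). Setting this equal to 1.2 gives p − 4 = 24/1.2 = 20, so p = 24.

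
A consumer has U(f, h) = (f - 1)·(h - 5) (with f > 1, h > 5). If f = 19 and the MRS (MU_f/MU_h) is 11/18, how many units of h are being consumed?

MU_f = (h−5), MU_h = (f−1).
MRS = (h−5)/(f−1).
Substitute f = 19: MRS = (h − 5)/18. Setting this equal to 11/18 gives h − 5 = (11/18)·18 = 11, so h = 16.

h = 16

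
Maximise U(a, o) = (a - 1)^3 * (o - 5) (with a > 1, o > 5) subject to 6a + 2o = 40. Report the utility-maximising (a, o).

MU_a = 3·(a−1)^2·(o−5), MU_o = (a−1)^3.
MRS = (3/1)·(o−5)/(a−1).
Tangency: set MRS = p_a/p_o = 6/2 = 3.
So (3/1)·(o − 5)/(a − 1) = 3, i.e. (o − 5) = (a − 1).
Rewrite the budget in excess-of-subsistence terms: 6·(a − 1) + 2·(o − 5) = 40 − 6·1 − 2·5 = 24.
Substituting, 8·(a − 1) = 24, so a − 1 = 3 and a* = 4.
Then o − 5 = 3, so o* = 8.

a* = 4, o* = 8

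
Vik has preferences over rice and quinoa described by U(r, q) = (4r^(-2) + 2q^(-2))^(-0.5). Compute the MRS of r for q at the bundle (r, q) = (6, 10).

MRS = 250/27

For CES with ρ = -2, MRS = (4/2)·(q/r)^3.
At (6, 10): MRS = 250/27.
That is, one extra unit of r is worth 250/27 units of q at the margin.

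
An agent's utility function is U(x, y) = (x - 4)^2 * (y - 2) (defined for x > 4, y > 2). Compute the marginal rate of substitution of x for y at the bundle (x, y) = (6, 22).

MRS = 20

MU_x = 2·(x−4)·(y−2), MU_y = (x−4)^2.
MRS = (2/1)·(y−2)/(x−4).
At (6, 22): MRS = 20.
That is, one extra unit of x is worth 20 units of y at the margin.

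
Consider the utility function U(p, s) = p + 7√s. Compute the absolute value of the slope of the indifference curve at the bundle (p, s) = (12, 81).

MU_p = 1, MU_s = 7/(2√s).
MRS = 1 ÷ (7/(2√s)).
At (12, 81): MRS = 18/7.
The indifference curve has slope −18/7 at this bundle.

MRS = 18/7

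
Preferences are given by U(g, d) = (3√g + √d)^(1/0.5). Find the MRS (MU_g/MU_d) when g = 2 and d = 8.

For CES with ρ = 0.5, MRS = (3/1)·√(d/g).
At (2, 8): MRS = 6.
That is, one extra unit of g is worth 6 units of d at the margin.

MRS = 6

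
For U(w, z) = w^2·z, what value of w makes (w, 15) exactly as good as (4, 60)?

U(4, 60) = 960.
Set U(w, 15) = 960 and solve.
With z = 15: w^2 = 960/15 = 64; taking the square root, w = 8.
Check: U(8, 15) = 960.

w = 8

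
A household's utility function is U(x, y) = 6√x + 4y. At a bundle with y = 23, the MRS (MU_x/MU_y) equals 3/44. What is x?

x = 121

MU_x = 6/(2√x), MU_y = 4.
MRS = 6/(2√x) ÷ 4.
MRS depends only on x: 0.75/√x = 3/44 ⇒ √x = 0.75/(3/44) = 11 ⇒ x = 121.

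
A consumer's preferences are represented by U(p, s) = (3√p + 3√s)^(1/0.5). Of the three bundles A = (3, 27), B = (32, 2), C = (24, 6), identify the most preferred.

Bundle C

Evaluate utility at each bundle:
U(A) = 432.000.
U(B) = 450.000.
U(C) = 486.000.
Highest utility is C, so C ≻ B ≻ A.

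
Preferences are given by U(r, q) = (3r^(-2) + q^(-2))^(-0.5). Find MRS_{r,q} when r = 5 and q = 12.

MRS = 5184/125

For CES with ρ = -2, MRS = (3/1)·(q/r)^3.
At (5, 12): MRS = 5184/125.
That is, one extra unit of r is worth 5184/125 units of q at the margin.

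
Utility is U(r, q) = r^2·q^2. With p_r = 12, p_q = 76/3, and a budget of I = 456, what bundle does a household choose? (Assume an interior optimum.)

r* = 19, q* = 9

MU_r = 2·r·q^2 and MU_q = 2·r^2·q.
MRS = MU_r/MU_q = q/r.
Tangency: set MRS = p_r/p_q = 12/(76/3) = 9/19.
So q/r = 9/19, i.e. q = (9/19)·r.
Substitute into the budget 12·r + (76/3)·q = 456: 24·r = 456, so r* = 19.
Then q* = (9/19)·19 = 9.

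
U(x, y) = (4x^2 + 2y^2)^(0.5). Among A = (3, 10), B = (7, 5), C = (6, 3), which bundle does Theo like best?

Bundle B

Evaluate utility at each bundle:
U(A) = 15.362.
U(B) = 15.684.
U(C) = 12.728.
Highest utility is B, so B ≻ A ≻ C.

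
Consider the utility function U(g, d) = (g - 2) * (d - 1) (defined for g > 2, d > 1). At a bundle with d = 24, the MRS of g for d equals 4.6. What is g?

MU_g = (d−1), MU_d = (g−2).
MRS = (d−1)/(g−2).
Substitute d = 24: MRS = 23/(g − 2). Setting this equal to 4.6 gives g − 2 = 23/4.6 = 5, so g = 7.

g = 7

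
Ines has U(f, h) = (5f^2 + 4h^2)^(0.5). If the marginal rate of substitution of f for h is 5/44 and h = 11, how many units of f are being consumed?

f = 1

For CES with ρ = 2, MRS = (5/4)·(h/f)^(-1).
Setting (5/4)·(11/f)^(-1) = 5/44 gives (11/f)^(-1) = 1/11, so 11/f = 11 and f = 1.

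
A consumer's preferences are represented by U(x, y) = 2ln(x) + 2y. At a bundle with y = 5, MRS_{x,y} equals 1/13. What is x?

MU_x = 2/x, MU_y = 2.
MRS = 2/x ÷ 2.
MRS depends only on x: 1/x = 1/13 ⇒ x = 1/(1/13) = 13.

x = 13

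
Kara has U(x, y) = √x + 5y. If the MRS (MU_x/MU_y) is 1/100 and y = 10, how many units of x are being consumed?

MU_x = 1/(2√x), MU_y = 5.
MRS = 1/(2√x) ÷ 5.
MRS depends only on x: 0.1/√x = 1/100 ⇒ √x = 0.1/(1/100) = 10 ⇒ x = 100.

x = 100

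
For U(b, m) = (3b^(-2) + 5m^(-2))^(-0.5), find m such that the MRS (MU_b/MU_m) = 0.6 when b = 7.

For CES with ρ = -2, MRS = (3/5)·(m/b)^3.
Setting (3/5)·(m/7)^3 = 0.6 gives (m/7)^3 = 1, so m/7 = 1 and m = 7.

m = 7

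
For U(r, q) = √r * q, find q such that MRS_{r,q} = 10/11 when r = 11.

MU_r = 0.5·r^(-0.5)·q and MU_q = √r.
MRS = MU_r/MU_q = (0.5)·q/r.
Substitute r = 11: MRS = q/22. Setting q/22 = 10/11 gives q = (10/11)·22 = 20.

q = 20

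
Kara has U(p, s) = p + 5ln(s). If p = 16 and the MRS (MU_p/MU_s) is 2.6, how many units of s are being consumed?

s = 13

MU_p = 1, MU_s = 5/s.
MRS = 1 ÷ (5/s).
MRS depends only on s: 0.2·s = 2.6 ⇒ s = 2.6/0.2 = 13.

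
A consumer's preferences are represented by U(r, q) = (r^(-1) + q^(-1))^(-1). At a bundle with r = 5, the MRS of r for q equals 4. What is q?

For CES with ρ = -1, MRS = (q/r)^2.
Setting (q/5)^2 = 4 gives q/5 = 2 and q = 10.

q = 10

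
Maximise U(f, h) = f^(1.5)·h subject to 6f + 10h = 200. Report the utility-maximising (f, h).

MU_f = 1.5·√f·h and MU_h = f^(1.5).
MRS = MU_f/MU_h = (1.5)·h/f.
Tangency: set MRS = p_f/p_h = 6/10 = 0.6.
So (1.5)·h/f = 0.6, i.e. h = 0.4·f.
Substitute into the budget 6·f + 10·h = 200: 10·f = 200, so f* = 20.
Then h* = 0.4·20 = 8.

f* = 20, h* = 8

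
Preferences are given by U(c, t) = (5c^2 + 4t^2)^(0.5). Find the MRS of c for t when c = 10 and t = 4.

MRS = 3.125

For CES with ρ = 2, MRS = (5/4)·(t/c)^(-1).
At (10, 4): MRS = 3.125.
That is, one extra unit of c is worth 3.125 units of t at the margin.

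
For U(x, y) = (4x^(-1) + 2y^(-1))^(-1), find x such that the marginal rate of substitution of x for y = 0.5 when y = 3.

For CES with ρ = -1, MRS = (4/2)·(y/x)^2.
Setting (4/2)·(3/x)^2 = 0.5 gives (3/x)^2 = 0.25, so 3/x = 0.5 and x = 6.

x = 6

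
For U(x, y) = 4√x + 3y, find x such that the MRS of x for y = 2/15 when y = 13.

x = 25

MU_x = 4/(2√x), MU_y = 3.
MRS = 4/(2√x) ÷ 3.
MRS depends only on x: (2/3)/√x = 2/15 ⇒ √x = (2/3)/(2/15) = 5 ⇒ x = 25.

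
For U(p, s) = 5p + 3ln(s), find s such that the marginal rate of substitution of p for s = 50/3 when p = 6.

s = 10

MU_p = 5, MU_s = 3/s.
MRS = 5 ÷ (3/s).
MRS depends only on s: (5/3)·s = 50/3 ⇒ s = (50/3)/(5/3) = 10.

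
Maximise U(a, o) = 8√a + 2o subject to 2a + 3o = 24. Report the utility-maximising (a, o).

a* = 9, o* = 2

MU_a = 8/(2√a), MU_o = 2.
MRS = 8/(2√a) ÷ 2.
Tangency: set MRS = p_a/p_o = 2/3.
MRS depends only on a: 2/√a = 2/3 ⇒ √a = 2/(2/3) = 3 ⇒ a* = 9.
From the budget, 3·o = 24 − 2·9 = 6, so o* = 2.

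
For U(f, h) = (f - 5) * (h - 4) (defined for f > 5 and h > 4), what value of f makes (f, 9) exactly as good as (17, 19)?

U(17, 19) = 180.
Set U(f, 9) = 180 and solve.
With h = 9: (9 − 4) = 5, so (f − 5) = 180/5 = 36.
So f = 5 + 36 = 41.
Check: U(41, 9) = 180.

f = 41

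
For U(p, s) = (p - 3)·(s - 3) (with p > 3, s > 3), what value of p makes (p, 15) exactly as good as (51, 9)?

p = 27

U(51, 9) = 288.
Set U(p, 15) = 288 and solve.
With s = 15: (15 − 3) = 12, so (p − 3) = 288/12 = 24.
So p = 3 + 24 = 27.
Check: U(27, 15) = 288.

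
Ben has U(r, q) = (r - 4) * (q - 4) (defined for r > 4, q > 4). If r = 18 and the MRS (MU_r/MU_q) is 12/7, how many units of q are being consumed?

MU_r = (q−4), MU_q = (r−4).
MRS = (q−4)/(r−4).
Substitute r = 18: MRS = (q − 4)/14. Setting this equal to 12/7 gives q − 4 = (12/7)·14 = 24, so q = 28.

q = 28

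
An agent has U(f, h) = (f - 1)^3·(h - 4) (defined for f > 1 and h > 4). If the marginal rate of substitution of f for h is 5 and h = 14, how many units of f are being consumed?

MU_f = 3·(f−1)^2·(h−4), MU_h = (f−1)^3.
MRS = (3/1)·(h−4)/(f−1).
Substitute h = 14: MRS = 30/(f − 1). Setting this equal to 5 gives f − 1 = 30/5 = 6, so f = 7.

f = 7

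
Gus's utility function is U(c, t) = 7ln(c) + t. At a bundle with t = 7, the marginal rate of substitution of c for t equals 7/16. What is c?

c = 16

MU_c = 7/c, MU_t = 1.
MRS = 7/c ÷ 1.
MRS depends only on c: 7/c = 7/16 ⇒ c = 7/(7/16) = 16.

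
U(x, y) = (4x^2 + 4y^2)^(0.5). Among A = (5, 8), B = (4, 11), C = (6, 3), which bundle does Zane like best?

Bundle B

Evaluate utility at each bundle:
U(A) = 18.868.
U(B) = 23.409.
U(C) = 13.416.
Highest utility is B, so B ≻ A ≻ C.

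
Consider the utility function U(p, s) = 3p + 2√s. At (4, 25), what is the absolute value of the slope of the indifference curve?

MU_p = 3, MU_s = 2/(2√s).
MRS = 3 ÷ (2/(2√s)).
At (4, 25): MRS = 15.
That is, one extra unit of p is worth 15 units of s at the margin.

MRS = 15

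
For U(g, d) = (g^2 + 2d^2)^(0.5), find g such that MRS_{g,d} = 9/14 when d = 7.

g = 9

For CES with ρ = 2, MRS = (1/2)·(d/g)^(-1).
Setting (1/2)·(7/g)^(-1) = 9/14 gives (7/g)^(-1) = 9/7, so 7/g = 7/9 and g = 9.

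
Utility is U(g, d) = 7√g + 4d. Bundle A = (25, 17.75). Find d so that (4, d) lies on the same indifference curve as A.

U(25, 17.75) = 106.
Set U(4, d) = 106 and solve.
With g = 4: √4 = 2, so 4d = 106 − 7·2 = 92 and d = 23.
Check: U(4, 23) = 106.

d = 23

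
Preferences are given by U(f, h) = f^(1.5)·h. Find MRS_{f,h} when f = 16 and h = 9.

MU_f = 1.5·√f·h and MU_h = f^(1.5).
MRS = MU_f/MU_h = (1.5)·h/f.
At (16, 9): MRS = 27/32.
The indifference curve has slope −27/32 at this bundle.

MRS = 27/32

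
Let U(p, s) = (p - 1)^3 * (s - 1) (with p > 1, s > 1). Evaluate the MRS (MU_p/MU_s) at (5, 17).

MRS = 12

MU_p = 3·(p−1)^2·(s−1), MU_s = (p−1)^3.
MRS = (3/1)·(s−1)/(p−1).
At (5, 17): MRS = 12.
That is, one extra unit of p is worth 12 units of s at the margin.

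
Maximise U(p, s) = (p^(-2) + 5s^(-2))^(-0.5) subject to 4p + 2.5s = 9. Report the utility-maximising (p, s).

p* = 1, s* = 2

For CES with ρ = -2, MRS = (1/5)·(s/p)^3.
Tangency: set MRS = p_p/p_s = 4/2.5 = 1.6.
So (s/p)^3 = 8; taking the cube root, s/p = 2, i.e. s = 2·p.
Substitute into the budget 4·p + 2.5·s = 9: 9·p = 9, so p* = 1 and s* = 2·1 = 2.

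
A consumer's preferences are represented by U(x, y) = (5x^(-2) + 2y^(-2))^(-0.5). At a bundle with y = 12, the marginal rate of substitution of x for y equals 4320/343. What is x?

x = 7

For CES with ρ = -2, MRS = (5/2)·(y/x)^3.
Setting (5/2)·(12/x)^3 = 4320/343 gives (12/x)^3 = 1728/343, so 12/x = 12/7 and x = 7.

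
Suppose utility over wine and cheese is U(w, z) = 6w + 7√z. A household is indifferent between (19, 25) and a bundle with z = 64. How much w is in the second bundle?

w = 15.5

U(19, 25) = 149.
Set U(w, 64) = 149 and solve.
With z = 64: √64 = 8, so 6w = 149 − 7·8 = 93 and w = 15.5.
Check: U(15.5, 64) = 149.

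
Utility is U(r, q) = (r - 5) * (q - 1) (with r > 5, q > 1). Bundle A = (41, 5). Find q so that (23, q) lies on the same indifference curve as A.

q = 9

U(41, 5) = 144.
Set U(23, q) = 144 and solve.
With r = 23: (23 − 5) = 18, so (q − 1) = 144/18 = 8.
So q = 1 + 8 = 9.
Check: U(23, 9) = 144.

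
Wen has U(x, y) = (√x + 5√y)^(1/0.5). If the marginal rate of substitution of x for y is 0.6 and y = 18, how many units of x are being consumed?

x = 2

For CES with ρ = 0.5, MRS = (1/5)·√(y/x).
Setting (1/5)·√(18/x) = 0.6 gives √(18/x) = 3, so 18/x = 9 and x = 2.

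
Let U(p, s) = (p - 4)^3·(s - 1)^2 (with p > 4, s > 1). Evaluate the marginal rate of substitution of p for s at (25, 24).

MU_p = 3·(p−4)^2·(s−1)^2, MU_s = 2·(p−4)^3·(s−1).
MRS = (3/2)·(s−1)/(p−4).
At (25, 24): MRS = 23/14.
That is, one extra unit of p is worth 23/14 units of s at the margin.

MRS = 23/14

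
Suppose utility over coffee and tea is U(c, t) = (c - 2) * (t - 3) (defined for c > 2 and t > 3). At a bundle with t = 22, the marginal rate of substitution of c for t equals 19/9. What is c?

MU_c = (t−3), MU_t = (c−2).
MRS = (t−3)/(c−2).
Substitute t = 22: MRS = 19/(c − 2). Setting this equal to 19/9 gives c − 2 = 19/(19/9) = 9, so c = 11.

c = 11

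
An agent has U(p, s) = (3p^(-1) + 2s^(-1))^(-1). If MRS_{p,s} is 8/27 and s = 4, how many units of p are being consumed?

p = 9

For CES with ρ = -1, MRS = (3/2)·(s/p)^2.
Setting (3/2)·(4/p)^2 = 8/27 gives (4/p)^2 = 16/81, so 4/p = 4/9 and p = 9.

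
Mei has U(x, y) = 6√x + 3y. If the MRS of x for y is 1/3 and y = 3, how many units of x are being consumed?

MU_x = 6/(2√x), MU_y = 3.
MRS = 6/(2√x) ÷ 3.
MRS depends only on x: 1/√x = 1/3 ⇒ √x = 1/(1/3) = 3 ⇒ x = 9.

x = 9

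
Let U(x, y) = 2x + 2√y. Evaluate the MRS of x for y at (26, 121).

MRS = 22

MU_x = 2, MU_y = 2/(2√y).
MRS = 2 ÷ (2/(2√y)).
At (26, 121): MRS = 22.
The indifference curve has slope −22 at this bundle.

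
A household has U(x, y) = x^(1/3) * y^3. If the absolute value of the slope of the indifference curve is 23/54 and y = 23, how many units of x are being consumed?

x = 6

MU_x = 1/3·x^(-2/3)·y^3 and MU_y = 3·x^(1/3)·y^2.
MRS = MU_x/MU_y = (1/9)·y/x.
Substitute y = 23: MRS = (23/9)/x. Setting (23/9)/x = 23/54 gives x = (23/9)/(23/54) = 6.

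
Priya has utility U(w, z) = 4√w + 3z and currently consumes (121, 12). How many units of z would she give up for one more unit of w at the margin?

MRS = 2/33

MU_w = 4/(2√w), MU_z = 3.
MRS = 4/(2√w) ÷ 3.
At (121, 12): MRS = 2/33.
So at (121, 12) the consumer would give up 2/33 units of z for one more unit of w.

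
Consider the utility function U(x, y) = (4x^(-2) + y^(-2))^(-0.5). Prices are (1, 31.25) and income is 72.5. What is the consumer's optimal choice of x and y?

x* = 10, y* = 2

For CES with ρ = -2, MRS = (4/1)·(y/x)^3.
Tangency: set MRS = p_x/p_y = 1/31.25 = 4/125.
So (y/x)^3 = 1/125; taking the cube root, y/x = 0.2, i.e. y = 0.2·x.
Substitute into the budget 1·x + 31.25·y = 72.5: 7.25·x = 72.5, so x* = 10 and y* = 0.2·10 = 2.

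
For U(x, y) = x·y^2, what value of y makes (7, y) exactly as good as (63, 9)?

U(63, 9) = 5103.
Set U(7, y) = 5103 and solve.
With x = 7: y^2 = 5103/7 = 729; taking the square root, y = 27.
Check: U(7, 27) = 5103.

y = 27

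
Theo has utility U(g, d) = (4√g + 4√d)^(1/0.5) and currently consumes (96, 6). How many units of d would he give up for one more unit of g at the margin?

For CES with ρ = 0.5, MRS = √(d/g).
At (96, 6): MRS = 0.25.
So at (96, 6) the consumer would give up 0.25 units of d for one more unit of g.

MRS = 0.25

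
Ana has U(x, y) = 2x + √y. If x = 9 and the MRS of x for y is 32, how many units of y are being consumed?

y = 64

MU_x = 2, MU_y = 1/(2√y).
MRS = 2 ÷ (1/(2√y)).
MRS depends only on y: 4·√y = 32 ⇒ √y = 32/4 = 8 ⇒ y = 64.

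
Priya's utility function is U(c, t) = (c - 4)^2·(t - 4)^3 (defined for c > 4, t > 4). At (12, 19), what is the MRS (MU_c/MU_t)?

MU_c = 2·(c−4)·(t−4)^3, MU_t = 3·(c−4)^2·(t−4)^2.
MRS = (2/3)·(t−4)/(c−4).
At (12, 19): MRS = 1.25.
The indifference curve has slope −1.25 at this bundle.

MRS = 1.25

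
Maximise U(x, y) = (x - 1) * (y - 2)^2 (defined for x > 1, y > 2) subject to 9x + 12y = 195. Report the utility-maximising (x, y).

x* = 7, y* = 11

MU_x = (y−2)^2, MU_y = 2·(x−1)·(y−2).
MRS = (1/2)·(y−2)/(x−1).
Tangency: set MRS = p_x/p_y = 9/12 = 0.75.
So (1/2)·(y − 2)/(x − 1) = 0.75, i.e. (y − 2) = 1.5·(x − 1).
Rewrite the budget in excess-of-subsistence terms: 9·(x − 1) + 12·(y − 2) = 195 − 9·1 − 12·2 = 162.
Substituting, 27·(x − 1) = 162, so x − 1 = 6 and x* = 7.
Then y − 2 = 1.5·6 = 9, so y* = 11.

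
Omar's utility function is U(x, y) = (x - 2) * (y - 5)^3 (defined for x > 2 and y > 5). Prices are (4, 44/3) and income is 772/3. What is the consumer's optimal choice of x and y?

MU_x = (y−5)^3, MU_y = 3·(x−2)·(y−5)^2.
MRS = (1/3)·(y−5)/(x−2).
Tangency: set MRS = p_x/p_y = 4/(44/3) = 3/11.
So (1/3)·(y − 5)/(x − 2) = 3/11, i.e. (y − 5) = (9/11)·(x − 2).
Rewrite the budget in excess-of-subsistence terms: 4·(x − 2) + (44/3)·(y − 5) = 772/3 − 4·2 − (44/3)·5 = 176.
Substituting, 16·(x − 2) = 176, so x − 2 = 11 and x* = 13.
Then y − 5 = (9/11)·11 = 9, so y* = 14.

x* = 13, y* = 14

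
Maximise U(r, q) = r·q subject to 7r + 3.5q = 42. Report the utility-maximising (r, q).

MU_r = q and MU_q = r.
MRS = MU_r/MU_q = q/r.
Tangency: set MRS = p_r/p_q = 7/3.5 = 2.
So q/r = 2, i.e. q = 2·r.
Substitute into the budget 7·r + 3.5·q = 42: 14·r = 42, so r* = 3.
Then q* = 2·3 = 6.

r* = 3, q* = 6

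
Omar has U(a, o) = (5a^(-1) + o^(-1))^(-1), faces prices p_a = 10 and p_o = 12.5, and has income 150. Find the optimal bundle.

a* = 10, o* = 4

For CES with ρ = -1, MRS = (5/1)·(o/a)^2.
Tangency: set MRS = p_a/p_o = 10/12.5 = 0.8.
So (o/a)^2 = 4/25; taking the square root, o/a = 0.4, i.e. o = 0.4·a.
Substitute into the budget 10·a + 12.5·o = 150: 15·a = 150, so a* = 10 and o* = 0.4·10 = 4.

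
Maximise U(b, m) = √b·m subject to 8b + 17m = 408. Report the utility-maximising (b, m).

MU_b = 0.5·b^(-0.5)·m and MU_m = √b.
MRS = MU_b/MU_m = (0.5)·m/b.
Tangency: set MRS = p_b/p_m = 8/17.
So (0.5)·m/b = 8/17, i.e. m = (16/17)·b.
Substitute into the budget 8·b + 17·m = 408: 24·b = 408, so b* = 17.
Then m* = (16/17)·17 = 16.

b* = 17, m* = 16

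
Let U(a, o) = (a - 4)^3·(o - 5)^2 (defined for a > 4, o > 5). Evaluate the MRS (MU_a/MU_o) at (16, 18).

MU_a = 3·(a−4)^2·(o−5)^2, MU_o = 2·(a−4)^3·(o−5).
MRS = (3/2)·(o−5)/(a−4).
At (16, 18): MRS = 1.625.
That is, one extra unit of a is worth 1.625 units of o at the margin.

MRS = 1.625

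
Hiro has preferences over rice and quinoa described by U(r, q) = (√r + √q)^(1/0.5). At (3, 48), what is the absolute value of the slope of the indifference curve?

For CES with ρ = 0.5, MRS = √(q/r).
At (3, 48): MRS = 4.
So at (3, 48) the consumer would give up 4 units of q for one more unit of r.

MRS = 4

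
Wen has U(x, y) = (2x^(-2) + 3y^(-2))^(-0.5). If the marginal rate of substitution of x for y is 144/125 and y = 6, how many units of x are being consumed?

For CES with ρ = -2, MRS = (2/3)·(y/x)^3.
Setting (2/3)·(6/x)^3 = 144/125 gives (6/x)^3 = 216/125, so 6/x = 1.2 and x = 5.

x = 5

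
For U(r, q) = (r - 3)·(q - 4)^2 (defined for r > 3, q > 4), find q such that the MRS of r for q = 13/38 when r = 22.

q = 17

MU_r = (q−4)^2, MU_q = 2·(r−3)·(q−4).
MRS = (1/2)·(q−4)/(r−3).
Substitute r = 22: MRS = (q − 4)/38. Setting this equal to 13/38 gives q − 4 = (13/38)·38 = 13, so q = 17.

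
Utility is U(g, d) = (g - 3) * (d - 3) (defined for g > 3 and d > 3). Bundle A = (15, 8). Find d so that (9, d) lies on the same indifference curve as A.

U(15, 8) = 60.
Set U(9, d) = 60 and solve.
With g = 9: (9 − 3) = 6, so (d − 3) = 60/6 = 10.
So d = 3 + 10 = 13.
Check: U(9, 13) = 60.

d = 13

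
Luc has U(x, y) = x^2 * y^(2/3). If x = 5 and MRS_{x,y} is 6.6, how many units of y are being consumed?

MU_x = 2·x·y^(2/3) and MU_y = 2/3·x^2·y^(-1/3).
MRS = MU_x/MU_y = (3)·y/x.
Substitute x = 5: MRS = y/(5/3). Setting y/(5/3) = 6.6 gives y = 6.6·(5/3) = 11.

y = 11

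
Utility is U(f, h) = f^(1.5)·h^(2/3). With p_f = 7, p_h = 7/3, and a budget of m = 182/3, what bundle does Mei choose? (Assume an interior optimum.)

f* = 6, h* = 8

MU_f = 1.5·√f·h^(2/3) and MU_h = 2/3·f^(1.5)·h^(-1/3).
MRS = MU_f/MU_h = (2.25)·h/f.
Tangency: set MRS = p_f/p_h = 7/(7/3) = 3.
So (2.25)·h/f = 3, i.e. h = (4/3)·f.
Substitute into the budget 7·f + (7/3)·h = 182/3: (91/9)·f = 182/3, so f* = 6.
Then h* = (4/3)·6 = 8.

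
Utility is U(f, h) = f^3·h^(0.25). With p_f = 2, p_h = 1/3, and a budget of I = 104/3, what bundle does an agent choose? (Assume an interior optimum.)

MU_f = 3·f^2·h^(0.25) and MU_h = 0.25·f^3·h^(-0.75).
MRS = MU_f/MU_h = (12)·h/f.
Tangency: set MRS = p_f/p_h = 2/(1/3) = 6.
So (12)·h/f = 6, i.e. h = 0.5·f.
Substitute into the budget 2·f + (1/3)·h = 104/3: (13/6)·f = 104/3, so f* = 16.
Then h* = 0.5·16 = 8.

f* = 16, h* = 8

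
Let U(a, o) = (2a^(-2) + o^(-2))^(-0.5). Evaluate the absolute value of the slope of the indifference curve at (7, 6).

MRS = 432/343

For CES with ρ = -2, MRS = (2/1)·(o/a)^3.
At (7, 6): MRS = 432/343.
The indifference curve has slope −432/343 at this bundle.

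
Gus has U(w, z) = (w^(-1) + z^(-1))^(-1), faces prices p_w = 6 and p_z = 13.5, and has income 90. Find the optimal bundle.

For CES with ρ = -1, MRS = (z/w)^2.
Tangency: set MRS = p_w/p_z = 6/13.5 = 4/9.
So (z/w)^2 = 4/9; taking the square root, z/w = 2/3, i.e. z = (2/3)·w.
Substitute into the budget 6·w + 13.5·z = 90: 15·w = 90, so w* = 6 and z* = (2/3)·6 = 4.

w* = 6, z* = 4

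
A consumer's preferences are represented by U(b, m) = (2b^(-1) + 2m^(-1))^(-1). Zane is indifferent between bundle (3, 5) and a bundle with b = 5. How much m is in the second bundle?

m = 3

U depends on (b, m) only through S = 2b^(-1) + 2m^(-1), so equal utility means equal S. At (3, 5): S = 16/15.
With b = 5: 2·5^(-1) = 0.4, so 2m^(-1) = 16/15 − 0.4 = 2/3, i.e. m^(-1) = 1/3.
Hence m = 1/(1/3) = 3.
Check: U(5, 3) = 0.9375.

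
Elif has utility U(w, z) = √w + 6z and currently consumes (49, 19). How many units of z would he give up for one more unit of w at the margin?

MU_w = 1/(2√w), MU_z = 6.
MRS = 1/(2√w) ÷ 6.
At (49, 19): MRS = 1/84.
The indifference curve has slope −1/84 at this bundle.

MRS = 1/84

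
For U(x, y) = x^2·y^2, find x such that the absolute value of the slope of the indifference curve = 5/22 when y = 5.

MU_x = 2·x·y^2 and MU_y = 2·x^2·y.
MRS = MU_x/MU_y = y/x.
Substitute y = 5: MRS = 5/x. Setting 5/x = 5/22 gives x = 5/(5/22) = 22.

x = 22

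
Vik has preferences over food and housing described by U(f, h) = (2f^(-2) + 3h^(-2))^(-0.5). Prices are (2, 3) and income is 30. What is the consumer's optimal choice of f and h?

f* = 6, h* = 6

For CES with ρ = -2, MRS = (2/3)·(h/f)^3.
Tangency: set MRS = p_f/p_h = 2/3.
So (h/f)^3 = 1; taking the cube root, h/f = 1, i.e. h = f.
Substitute into the budget 2·f + 3·h = 30: 5·f = 30, so f* = 6 and h* = 6.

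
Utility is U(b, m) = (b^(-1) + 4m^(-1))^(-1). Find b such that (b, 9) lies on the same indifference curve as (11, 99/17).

b = 3

U depends on (b, m) only through S = b^(-1) + 4m^(-1), so equal utility means equal S. At (11, 99/17): S = 7/9.
With m = 9: 4·9^(-1) = 4/9, so b^(-1) = 7/9 − 4/9 = 1/3.
Hence b = 1/(1/3) = 3.
Check: U(3, 9) = 1.2857.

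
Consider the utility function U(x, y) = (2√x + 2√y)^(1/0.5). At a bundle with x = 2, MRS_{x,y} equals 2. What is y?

For CES with ρ = 0.5, MRS = √(y/x).
Setting √(y/2) = 2 gives y/2 = 4 and y = 8.

y = 8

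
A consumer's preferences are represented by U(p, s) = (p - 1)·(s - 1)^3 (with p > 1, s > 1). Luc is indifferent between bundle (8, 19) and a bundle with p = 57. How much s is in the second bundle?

s = 10

U(8, 19) = 40824.
Set U(57, s) = 40824 and solve.
With p = 57: (57 − 1) = 56, so (s − 1)^3 = 40824/56 = 729.
Taking the cube root (with s > 1): s − 1 = 9, so s = 10.
Check: U(57, 10) = 40824.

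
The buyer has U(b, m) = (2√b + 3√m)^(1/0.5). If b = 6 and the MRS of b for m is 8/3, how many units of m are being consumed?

For CES with ρ = 0.5, MRS = (2/3)·√(m/b).
Setting (2/3)·√(m/6) = 8/3 gives √(m/6) = 4, so m/6 = 16 and m = 96.

m = 96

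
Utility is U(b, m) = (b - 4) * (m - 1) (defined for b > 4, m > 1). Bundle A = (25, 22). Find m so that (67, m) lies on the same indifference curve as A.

U(25, 22) = 441.
Set U(67, m) = 441 and solve.
With b = 67: (67 − 4) = 63, so (m − 1) = 441/63 = 7.
So m = 1 + 7 = 8.
Check: U(67, 8) = 441.

m = 8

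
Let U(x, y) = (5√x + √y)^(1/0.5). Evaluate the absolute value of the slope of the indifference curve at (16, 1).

MRS = 1.25

For CES with ρ = 0.5, MRS = (5/1)·√(y/x).
At (16, 1): MRS = 1.25.
That is, one extra unit of x is worth 1.25 units of y at the margin.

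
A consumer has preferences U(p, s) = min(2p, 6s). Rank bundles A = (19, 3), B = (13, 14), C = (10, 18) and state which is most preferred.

Evaluate utility at each bundle:
U(A) = 18.
U(B) = 26.
U(C) = 20.
Highest utility is B, so B ≻ C ≻ A.

Bundle B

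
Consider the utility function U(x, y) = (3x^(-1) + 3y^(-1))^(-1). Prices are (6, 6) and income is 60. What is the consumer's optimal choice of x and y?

x* = 5, y* = 5

For CES with ρ = -1, MRS = (y/x)^2.
Tangency: set MRS = p_x/p_y = 6/6 = 1.
So (y/x)^2 = 1; taking the square root, y/x = 1, i.e. y = x.
Substitute into the budget 6·x + 6·y = 60: 12·x = 60, so x* = 5 and y* = 5.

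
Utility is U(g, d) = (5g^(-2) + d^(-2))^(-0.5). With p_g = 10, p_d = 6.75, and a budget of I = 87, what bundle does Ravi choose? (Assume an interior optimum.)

g* = 6, d* = 4

For CES with ρ = -2, MRS = (5/1)·(d/g)^3.
Tangency: set MRS = p_g/p_d = 10/6.75 = 40/27.
So (d/g)^3 = 8/27; taking the cube root, d/g = 2/3, i.e. d = (2/3)·g.
Substitute into the budget 10·g + 6.75·d = 87: 14.5·g = 87, so g* = 6 and d* = (2/3)·6 = 4.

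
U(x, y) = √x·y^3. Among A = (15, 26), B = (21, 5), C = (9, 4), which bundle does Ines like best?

Bundle A

Evaluate utility at each bundle:
U(A) = 68071.555.
U(B) = 572.822.
U(C) = 192.000.
Highest utility is A, so A ≻ B ≻ C.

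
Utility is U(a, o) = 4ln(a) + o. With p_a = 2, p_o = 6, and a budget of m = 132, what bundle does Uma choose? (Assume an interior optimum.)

MU_a = 4/a, MU_o = 1.
MRS = 4/a ÷ 1.
Tangency: set MRS = p_a/p_o = 2/6 = 1/3.
MRS depends only on a: 4/a = 1/3 ⇒ a* = 4/(1/3) = 12.
From the budget, 6·o = 132 − 2·12 = 108, so o* = 18.

a* = 12, o* = 18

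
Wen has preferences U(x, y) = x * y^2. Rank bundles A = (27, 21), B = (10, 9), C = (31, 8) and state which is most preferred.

Bundle A

Evaluate utility at each bundle:
U(A) = 11907.
U(B) = 810.
U(C) = 1984.
Highest utility is A, so A ≻ C ≻ B.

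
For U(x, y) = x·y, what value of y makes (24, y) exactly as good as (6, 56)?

y = 14

U(6, 56) = 336.
Set U(24, y) = 336 and solve.
With x = 24: y = 336/24 = 14.
Check: U(24, 14) = 336.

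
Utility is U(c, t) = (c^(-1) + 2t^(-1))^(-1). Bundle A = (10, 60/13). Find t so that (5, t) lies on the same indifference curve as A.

t = 6

U depends on (c, t) only through S = c^(-1) + 2t^(-1), so equal utility means equal S. At (10, 60/13): S = 8/15.
With c = 5: 5^(-1) = 0.2, so 2t^(-1) = 8/15 − 0.2 = 1/3, i.e. t^(-1) = 1/6.
Hence t = 1/(1/6) = 6.
Check: U(5, 6) = 1.875.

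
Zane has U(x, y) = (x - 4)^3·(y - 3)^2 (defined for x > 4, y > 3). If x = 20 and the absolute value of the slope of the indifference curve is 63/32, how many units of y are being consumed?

MU_x = 3·(x−4)^2·(y−3)^2, MU_y = 2·(x−4)^3·(y−3).
MRS = (3/2)·(y−3)/(x−4).
Substitute x = 20: MRS = (y − 3)/(32/3). Setting this equal to 63/32 gives y − 3 = (63/32)·(32/3) = 21, so y = 24.

y = 24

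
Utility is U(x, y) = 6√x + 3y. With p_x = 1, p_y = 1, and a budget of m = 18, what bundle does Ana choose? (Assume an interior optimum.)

MU_x = 6/(2√x), MU_y = 3.
MRS = 6/(2√x) ÷ 3.
Tangency: set MRS = p_x/p_y = 1/1 = 1.
MRS depends only on x: 1/√x = 1 ⇒ √x = 1/1 = 1 ⇒ x* = 1.
From the budget, 1·y = 18 − 1·1 = 17, so y* = 17.

x* = 1, y* = 17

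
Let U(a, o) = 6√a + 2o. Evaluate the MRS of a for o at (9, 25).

MRS = 0.5

MU_a = 6/(2√a), MU_o = 2.
MRS = 6/(2√a) ÷ 2.
At (9, 25): MRS = 0.5.
That is, one extra unit of a is worth 0.5 units of o at the margin.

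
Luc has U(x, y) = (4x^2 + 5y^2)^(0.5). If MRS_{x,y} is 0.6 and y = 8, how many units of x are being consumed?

x = 6

For CES with ρ = 2, MRS = (4/5)·(y/x)^(-1).
Setting (4/5)·(8/x)^(-1) = 0.6 gives (8/x)^(-1) = 0.75, so 8/x = 4/3 and x = 6.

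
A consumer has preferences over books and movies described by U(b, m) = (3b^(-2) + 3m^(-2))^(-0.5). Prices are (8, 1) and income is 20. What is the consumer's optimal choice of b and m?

For CES with ρ = -2, MRS = (m/b)^3.
Tangency: set MRS = p_b/p_m = 8/1 = 8.
So (m/b)^3 = 8; taking the cube root, m/b = 2, i.e. m = 2·b.
Substitute into the budget 8·b + 1·m = 20: 10·b = 20, so b* = 2 and m* = 2·2 = 4.

b* = 2, m* = 4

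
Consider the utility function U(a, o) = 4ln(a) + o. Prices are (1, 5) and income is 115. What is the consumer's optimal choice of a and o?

MU_a = 4/a, MU_o = 1.
MRS = 4/a ÷ 1.
Tangency: set MRS = p_a/p_o = 1/5 = 0.2.
MRS depends only on a: 4/a = 0.2 ⇒ a* = 4/0.2 = 20.
From the budget, 5·o = 115 − 1·20 = 95, so o* = 19.

a* = 20, o* = 19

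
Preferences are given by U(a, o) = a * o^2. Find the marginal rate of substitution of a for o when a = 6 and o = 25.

MRS = 25/12

MU_a = o^2 and MU_o = 2·a·o.
MRS = MU_a/MU_o = (1/2)·o/a.
At (6, 25): MRS = 25/12.
That is, one extra unit of a is worth 25/12 units of o at the margin.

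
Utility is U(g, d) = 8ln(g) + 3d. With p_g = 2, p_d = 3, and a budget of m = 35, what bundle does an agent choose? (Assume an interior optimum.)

MU_g = 8/g, MU_d = 3.
MRS = 8/g ÷ 3.
Tangency: set MRS = p_g/p_d = 2/3.
MRS depends only on g: (8/3)/g = 2/3 ⇒ g* = (8/3)/(2/3) = 4.
From the budget, 3·d = 35 − 2·4 = 27, so d* = 9.

g* = 4, d* = 9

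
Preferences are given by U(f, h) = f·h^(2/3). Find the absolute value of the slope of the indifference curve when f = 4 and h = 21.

MU_f = h^(2/3) and MU_h = 2/3·f·h^(-1/3).
MRS = MU_f/MU_h = (1.5)·h/f.
At (4, 21): MRS = 7.875.
So at (4, 21) the consumer would give up 7.875 units of h for one more unit of f.

MRS = 7.875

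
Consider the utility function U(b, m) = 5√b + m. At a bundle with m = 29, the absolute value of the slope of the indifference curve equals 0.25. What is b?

b = 100

MU_b = 5/(2√b), MU_m = 1.
MRS = 5/(2√b) ÷ 1.
MRS depends only on b: 2.5/√b = 0.25 ⇒ √b = 2.5/0.25 = 10 ⇒ b = 100.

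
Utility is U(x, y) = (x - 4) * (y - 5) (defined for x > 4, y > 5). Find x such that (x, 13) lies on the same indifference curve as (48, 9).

x = 26

U(48, 9) = 176.
Set U(x, 13) = 176 and solve.
With y = 13: (13 − 5) = 8, so (x − 4) = 176/8 = 22.
So x = 4 + 22 = 26.
Check: U(26, 13) = 176.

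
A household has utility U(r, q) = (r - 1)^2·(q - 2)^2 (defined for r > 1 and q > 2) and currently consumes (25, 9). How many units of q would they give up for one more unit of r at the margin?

MU_r = 2·(r−1)·(q−2)^2, MU_q = 2·(r−1)^2·(q−2).
MRS = (q−2)/(r−1).
At (25, 9): MRS = 7/24.
So at (25, 9) the consumer would give up 7/24 units of q for one more unit of r.

MRS = 7/24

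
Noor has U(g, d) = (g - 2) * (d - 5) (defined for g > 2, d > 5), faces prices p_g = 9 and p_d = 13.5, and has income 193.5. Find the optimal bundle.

MU_g = (d−5), MU_d = (g−2).
MRS = (d−5)/(g−2).
Tangency: set MRS = p_g/p_d = 9/13.5 = 2/3.
So (d − 5)/(g − 2) = 2/3, i.e. (d − 5) = (2/3)·(g − 2).
Rewrite the budget in excess-of-subsistence terms: 9·(g − 2) + 13.5·(d − 5) = 193.5 − 9·2 − 13.5·5 = 108.
Substituting, 18·(g − 2) = 108, so g − 2 = 6 and g* = 8.
Then d − 5 = (2/3)·6 = 4, so d* = 9.

g* = 8, d* = 9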